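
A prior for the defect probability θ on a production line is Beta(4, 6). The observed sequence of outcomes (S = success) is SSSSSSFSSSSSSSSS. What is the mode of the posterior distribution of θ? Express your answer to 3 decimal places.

θ̂_MAP = 0.750

Prior: Beta(4, 6).
Data: 15 successes in 16 trials (from the sequence). The binomial likelihood contributes θ^15(1−θ)^1, so the posterior is Beta(4+15, 6+1) = Beta(19, 7).
For Beta(a, b) with a, b > 1 the mode is (a−1)/(a+b−2) = 18/24 ≈ 0.750.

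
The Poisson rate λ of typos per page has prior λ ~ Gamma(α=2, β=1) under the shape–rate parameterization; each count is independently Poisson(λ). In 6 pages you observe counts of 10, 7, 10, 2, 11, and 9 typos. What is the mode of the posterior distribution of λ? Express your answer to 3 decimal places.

λ̂_MAP = 7.143

Σxᵢ = 10+7+10+2+11+9 = 49, with n = 6.
Posterior ∝ λe^(−1λ) · λ^49e^(−6λ) = λ^50e^(−7λ), i.e. Gamma(shape=51, rate=7).
The mode of a Gamma(a, b) with a ≥ 1 (shape–rate) is (a−1)/b = 50/7 ≈ 7.143.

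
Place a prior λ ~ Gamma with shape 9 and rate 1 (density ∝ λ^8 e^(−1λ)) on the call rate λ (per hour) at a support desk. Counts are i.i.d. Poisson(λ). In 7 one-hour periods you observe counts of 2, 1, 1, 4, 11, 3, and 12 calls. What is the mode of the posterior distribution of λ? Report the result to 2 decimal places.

Σxᵢ = 2+1+1+4+11+3+12 = 34, with n = 7.
Posterior ∝ λ^8e^(−1λ) · λ^34e^(−7λ) = λ^42e^(−8λ), i.e. Gamma(shape=43, rate=8).
The mode of a Gamma(a, b) with a ≥ 1 (shape–rate) is (a−1)/b = 42/8 ≈ 5.25.

λ̂_MAP = 5.25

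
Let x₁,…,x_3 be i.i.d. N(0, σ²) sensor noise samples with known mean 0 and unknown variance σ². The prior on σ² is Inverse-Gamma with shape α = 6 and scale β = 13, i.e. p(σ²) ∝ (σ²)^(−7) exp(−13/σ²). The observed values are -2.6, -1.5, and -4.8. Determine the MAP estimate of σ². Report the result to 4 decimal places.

σ̂²_MAP = 3.4147

Sum of squared deviations about the known mean: SS = (-2.6−0)² + (-1.5−0)² + (-4.8−0)² = 32.05.
The Normal likelihood contributes (σ²)^(−n/2) exp(−SS/(2σ²)), so the posterior is Inverse-Gamma(α + n/2, β + SS/2) = Inverse-Gamma(7.5, 29.025).
The mode of Inverse-Gamma(a, b) is b/(a+1) = 29.025/8.5 ≈ 3.4147.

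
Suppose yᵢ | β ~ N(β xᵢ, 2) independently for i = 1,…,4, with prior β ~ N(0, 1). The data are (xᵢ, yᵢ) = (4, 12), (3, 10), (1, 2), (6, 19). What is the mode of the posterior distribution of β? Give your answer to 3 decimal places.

log p(β | y) = −Σ(yᵢ − βxᵢ)²/(2·2) − β²/(2·1) + const.
Setting the derivative to zero: Σxᵢ(yᵢ − βxᵢ)/2 − β/1 = 0, so β = Σxᵢyᵢ / (Σxᵢ² + σ²/τ²).
Σxᵢyᵢ = 4·12 + 3·10 + 1·2 + 6·19 = 194; Σxᵢ² = 62; σ²/τ² = 2.
β̂_MAP = 194 / (62 + 2) = 194/64 ≈ 3.031.

β̂_MAP = 3.031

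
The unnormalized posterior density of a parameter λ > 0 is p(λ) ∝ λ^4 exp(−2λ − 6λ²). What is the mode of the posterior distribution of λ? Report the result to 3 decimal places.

ℓ'(λ) = 4/λ − 2 − 12λ. Setting this to zero and multiplying by λ: 12λ² + 2λ − 4 = 0.
λ = (−2 + √(2² + 4·12·4)) / (2·12) = (−2 + √196) / 24 = (−2 + 14)/24 = 1/2.
ℓ''(λ) = −4/λ² − 12 < 0, confirming a maximum.

λ̂_MAP = 0.500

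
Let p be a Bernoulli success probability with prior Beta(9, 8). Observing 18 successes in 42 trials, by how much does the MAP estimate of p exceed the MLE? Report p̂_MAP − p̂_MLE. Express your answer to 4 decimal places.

Posterior is Beta(27, 32); MAP = (27−1)/(59−2) = 26/57 ≈ 0.45614.
MLE ignores the prior: p̂_MLE = k/n = 18/42 ≈ 0.42857.
Difference = 26/57 − 18/42 = 11/399 ≈ 0.0276.

MAP − MLE = 0.0276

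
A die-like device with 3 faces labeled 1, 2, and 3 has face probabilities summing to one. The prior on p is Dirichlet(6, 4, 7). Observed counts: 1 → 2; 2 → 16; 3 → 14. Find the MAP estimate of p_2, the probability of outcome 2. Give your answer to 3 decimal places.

MAP estimate: 0.413

The posterior is Dirichlet(αᵢ + nᵢ) = Dirichlet(8, 20, 21).
For a Dirichlet(a₁,…,a_K) with all aᵢ > 1, the mode has j-th component (aⱼ − 1)/(Σaᵢ − K).
Here Σaᵢ = 49 and K = 3, so p_2 = (20 − 1)/(49 − 3) = 19/46 ≈ 0.413.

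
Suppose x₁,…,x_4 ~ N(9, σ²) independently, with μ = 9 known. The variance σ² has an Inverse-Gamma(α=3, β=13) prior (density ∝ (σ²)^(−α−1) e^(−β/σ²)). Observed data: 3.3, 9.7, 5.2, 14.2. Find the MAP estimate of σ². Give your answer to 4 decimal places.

σ̂²_MAP = 8.3717

Sum of squared deviations about the known mean: SS = (3.3−9)² + (9.7−9)² + (5.2−9)² + (14.2−9)² = 74.46.
The Normal likelihood contributes (σ²)^(−n/2) exp(−SS/(2σ²)), so the posterior is Inverse-Gamma(α + n/2, β + SS/2) = Inverse-Gamma(5, 50.23).
The mode of Inverse-Gamma(a, b) is b/(a+1) = 50.23/6 ≈ 8.3717.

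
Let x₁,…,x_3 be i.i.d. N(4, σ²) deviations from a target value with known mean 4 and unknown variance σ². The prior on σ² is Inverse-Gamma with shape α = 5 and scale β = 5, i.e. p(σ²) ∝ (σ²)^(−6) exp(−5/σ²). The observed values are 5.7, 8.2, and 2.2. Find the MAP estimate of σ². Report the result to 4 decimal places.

σ̂²_MAP = 2.2513

Sum of squared deviations about the known mean: SS = (5.7−4)² + (8.2−4)² + (2.2−4)² = 23.77.
The Normal likelihood contributes (σ²)^(−n/2) exp(−SS/(2σ²)), so the posterior is Inverse-Gamma(α + n/2, β + SS/2) = Inverse-Gamma(6.5, 16.885).
The mode of Inverse-Gamma(a, b) is b/(a+1) = 16.885/7.5 ≈ 2.2513.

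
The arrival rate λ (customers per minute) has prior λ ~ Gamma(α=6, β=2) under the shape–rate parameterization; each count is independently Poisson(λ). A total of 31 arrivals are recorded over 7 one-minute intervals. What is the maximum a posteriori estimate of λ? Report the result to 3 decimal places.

Σxᵢ = 31, n = 7.
Posterior ∝ λ^5e^(−2λ) · λ^31e^(−7λ) = λ^36e^(−9λ), i.e. Gamma(shape=37, rate=9).
The mode of a Gamma(a, b) with a ≥ 1 (shape–rate) is (a−1)/b = 36/9 ≈ 4.000.

λ̂_MAP = 4.000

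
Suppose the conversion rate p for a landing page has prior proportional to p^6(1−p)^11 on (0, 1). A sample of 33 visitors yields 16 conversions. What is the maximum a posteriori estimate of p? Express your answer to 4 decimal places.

The prior density ∝ p^6(1−p)^11 is the kernel of Beta(7, 12).
Data: 16 successes in 33 trials. The binomial likelihood contributes p^16(1−p)^17, so the posterior is Beta(7+16, 12+17) = Beta(23, 29).
For Beta(a, b) with a, b > 1 the mode is (a−1)/(a+b−2) = 22/50 ≈ 0.4400.

p̂_MAP = 0.4400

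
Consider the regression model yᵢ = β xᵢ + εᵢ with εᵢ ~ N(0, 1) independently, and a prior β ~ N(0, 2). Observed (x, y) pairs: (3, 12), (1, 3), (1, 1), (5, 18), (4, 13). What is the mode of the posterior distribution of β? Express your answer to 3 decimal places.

β̂_MAP = 3.467

log p(β | y) = −Σ(yᵢ − βxᵢ)²/(2·1) − β²/(2·2) + const.
Setting the derivative to zero: Σxᵢ(yᵢ − βxᵢ)/1 − β/2 = 0, so β = Σxᵢyᵢ / (Σxᵢ² + σ²/τ²).
Σxᵢyᵢ = 3·12 + 1·3 + 1·1 + 5·18 + 4·13 = 182; Σxᵢ² = 52; σ²/τ² = 0.5.
β̂_MAP = 182 / (52 + 0.5) = 182/52.5 ≈ 3.467.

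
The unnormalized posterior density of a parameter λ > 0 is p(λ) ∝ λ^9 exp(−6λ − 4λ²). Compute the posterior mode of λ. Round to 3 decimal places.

λ̂_MAP = 0.750

ℓ'(λ) = 9/λ − 6 − 8λ. Setting this to zero and multiplying by λ: 8λ² + 6λ − 9 = 0.
λ = (−6 + √(6² + 4·8·9)) / (2·8) = (−6 + √324) / 16 = (−6 + 18)/16 = 3/4.
ℓ''(λ) = −9/λ² − 8 < 0, confirming a maximum.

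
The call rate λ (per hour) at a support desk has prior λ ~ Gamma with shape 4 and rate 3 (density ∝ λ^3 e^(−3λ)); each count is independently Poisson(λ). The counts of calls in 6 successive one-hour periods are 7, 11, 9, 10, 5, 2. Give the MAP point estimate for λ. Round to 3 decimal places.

Σxᵢ = 7+11+9+10+5+2 = 44, with n = 6.
Posterior ∝ λ^3e^(−3λ) · λ^44e^(−6λ) = λ^47e^(−9λ), i.e. Gamma(shape=48, rate=9).
The mode of a Gamma(a, b) with a ≥ 1 (shape–rate) is (a−1)/b = 47/9 ≈ 5.222.

λ̂_MAP = 5.222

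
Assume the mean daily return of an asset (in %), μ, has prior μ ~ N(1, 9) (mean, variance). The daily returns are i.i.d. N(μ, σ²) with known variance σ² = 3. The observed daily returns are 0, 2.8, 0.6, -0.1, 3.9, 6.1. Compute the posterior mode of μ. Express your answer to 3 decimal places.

μ̂_MAP = 2.153

n = 6; x̄ = (0 + 2.8 + 0.6 + (-0.1) + 3.9 + 6.1)/6 = 13.3/6 = 133/60 ≈ 2.2167.
For a Normal prior and Normal likelihood with known variance, the posterior is Normal; its mode equals its mean, the precision-weighted average.
Prior precision 1/σ₀² = 1/9; data precision n/σ² = 6/3 = 2.
μ̂ = ((1/9)·1 + 2·(133/60)) / (1/9 + 2) = (409/90)/(19/9) = 409/190 ≈ 2.153.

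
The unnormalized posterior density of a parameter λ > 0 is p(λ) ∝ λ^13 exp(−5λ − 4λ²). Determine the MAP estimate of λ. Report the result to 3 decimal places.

λ̂_MAP = 1.000

ℓ'(λ) = 13/λ − 5 − 8λ. Setting this to zero and multiplying by λ: 8λ² + 5λ − 13 = 0.
λ = (−5 + √(5² + 4·8·13)) / (2·8) = (−5 + √441) / 16 = (−5 + 21)/16 = 1.
ℓ''(λ) = −13/λ² − 8 < 0, confirming a maximum.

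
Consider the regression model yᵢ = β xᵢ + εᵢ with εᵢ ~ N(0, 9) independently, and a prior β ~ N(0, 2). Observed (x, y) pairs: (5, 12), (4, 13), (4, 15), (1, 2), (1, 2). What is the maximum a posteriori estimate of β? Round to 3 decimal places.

β̂_MAP = 2.772

log p(β | y) = −Σ(yᵢ − βxᵢ)²/(2·9) − β²/(2·2) + const.
Setting the derivative to zero: Σxᵢ(yᵢ − βxᵢ)/9 − β/2 = 0, so β = Σxᵢyᵢ / (Σxᵢ² + σ²/τ²).
Σxᵢyᵢ = 5·12 + 4·13 + 4·15 + 1·2 + 1·2 = 176; Σxᵢ² = 59; σ²/τ² = 4.5.
β̂_MAP = 176 / (59 + 4.5) = 176/63.5 ≈ 2.772.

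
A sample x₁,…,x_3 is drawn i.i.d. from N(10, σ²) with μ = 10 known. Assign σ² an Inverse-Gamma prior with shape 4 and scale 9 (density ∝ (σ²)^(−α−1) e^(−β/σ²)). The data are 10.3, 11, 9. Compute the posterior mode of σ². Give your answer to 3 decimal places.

σ̂²_MAP = 1.545

Sum of squared deviations about the known mean: SS = (10.3−10)² + (11−10)² + (9−10)² = 2.09.
The Normal likelihood contributes (σ²)^(−n/2) exp(−SS/(2σ²)), so the posterior is Inverse-Gamma(α + n/2, β + SS/2) = Inverse-Gamma(5.5, 10.045).
The mode of Inverse-Gamma(a, b) is b/(a+1) = 10.045/6.5 ≈ 1.545.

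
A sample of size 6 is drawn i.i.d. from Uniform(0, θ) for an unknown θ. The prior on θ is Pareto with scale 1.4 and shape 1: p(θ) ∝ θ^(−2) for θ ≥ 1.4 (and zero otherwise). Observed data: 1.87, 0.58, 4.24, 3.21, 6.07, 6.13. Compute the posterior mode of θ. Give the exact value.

The Uniform(0, θ) likelihood is θ^(−n) for θ ≥ max(xᵢ), zero otherwise. Here max(xᵢ) = 6.13.
Posterior ∝ θ^(−2) · θ^(−6) = θ^(−8) on θ ≥ max(1.4, 6.13) = 6.13.
This density is strictly decreasing in θ, so the posterior mode lies at the lower boundary of the support.

θ̂_MAP = 6.13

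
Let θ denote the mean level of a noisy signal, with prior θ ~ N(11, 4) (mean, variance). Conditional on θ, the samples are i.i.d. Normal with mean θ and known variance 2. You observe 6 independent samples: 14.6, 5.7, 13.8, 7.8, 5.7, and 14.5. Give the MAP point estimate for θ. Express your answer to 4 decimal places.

n = 6; x̄ = (14.6 + 5.7 + 13.8 + 7.8 + 5.7 + 14.5)/6 = 62.1/6 = 10.35.
For a Normal prior and Normal likelihood with known variance, the posterior is Normal; its mode equals its mean, the precision-weighted average.
Prior precision 1/σ₀² = 1/4 = 0.25; data precision n/σ² = 6/2 = 3.
θ̂ = (0.25·11 + 3·10.35) / (0.25 + 3) = 33.8/3.25 = 10.4000.

θ̂_MAP = 10.4000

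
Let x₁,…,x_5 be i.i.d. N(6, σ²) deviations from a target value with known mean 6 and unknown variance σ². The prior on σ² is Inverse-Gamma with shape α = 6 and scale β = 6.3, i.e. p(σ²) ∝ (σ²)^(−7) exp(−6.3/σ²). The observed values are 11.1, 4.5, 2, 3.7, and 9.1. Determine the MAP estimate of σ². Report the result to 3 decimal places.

σ̂²_MAP = 3.777

Sum of squared deviations about the known mean: SS = (11.1−6)² + (4.5−6)² + (2−6)² + (3.7−6)² + (9.1−6)² = 59.16.
The Normal likelihood contributes (σ²)^(−n/2) exp(−SS/(2σ²)), so the posterior is Inverse-Gamma(α + n/2, β + SS/2) = Inverse-Gamma(8.5, 35.88).
The mode of Inverse-Gamma(a, b) is b/(a+1) = 35.88/9.5 ≈ 3.777.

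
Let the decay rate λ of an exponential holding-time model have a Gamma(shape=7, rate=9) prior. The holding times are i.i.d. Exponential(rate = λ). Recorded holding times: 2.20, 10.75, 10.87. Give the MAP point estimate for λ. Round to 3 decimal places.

The Exponential(rate=λ) likelihood is ∝ λ^n e^(−λΣtᵢ). Here n = 3 and Σtᵢ = 2.20 + 10.75 + 10.87 = 23.82.
Posterior ∝ λ^6e^(−9λ) · λ^3e^(−23.82λ) = λ^9e^(−32.82λ), i.e. Gamma(10, 32.82).
Mode = (a−1)/b = 9/32.82 ≈ 0.274.

λ̂_MAP = 0.274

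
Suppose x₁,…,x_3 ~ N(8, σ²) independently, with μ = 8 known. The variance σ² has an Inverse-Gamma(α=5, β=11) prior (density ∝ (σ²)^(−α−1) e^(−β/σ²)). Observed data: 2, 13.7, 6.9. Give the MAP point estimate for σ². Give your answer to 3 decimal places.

σ̂²_MAP = 6.113

Sum of squared deviations about the known mean: SS = (2−8)² + (13.7−8)² + (6.9−8)² = 69.7.
The Normal likelihood contributes (σ²)^(−n/2) exp(−SS/(2σ²)), so the posterior is Inverse-Gamma(α + n/2, β + SS/2) = Inverse-Gamma(6.5, 45.85).
The mode of Inverse-Gamma(a, b) is b/(a+1) = 45.85/7.5 ≈ 6.113.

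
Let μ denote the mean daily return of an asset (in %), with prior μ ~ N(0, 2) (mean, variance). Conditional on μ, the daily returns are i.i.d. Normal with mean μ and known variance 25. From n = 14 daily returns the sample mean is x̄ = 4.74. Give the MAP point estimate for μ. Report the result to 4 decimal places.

μ̂_MAP = 2.5042

n = 14, x̄ = 4.74.
For a Normal prior and Normal likelihood with known variance, the posterior is Normal; its mode equals its mean, the precision-weighted average.
Prior precision 1/σ₀² = 1/2 = 0.5; data precision n/σ² = 14/25 = 0.56.
μ̂ = (0.5·0 + 0.56·4.74) / (0.5 + 0.56) = 2.6544/1.06 = 3318/1325 ≈ 2.5042.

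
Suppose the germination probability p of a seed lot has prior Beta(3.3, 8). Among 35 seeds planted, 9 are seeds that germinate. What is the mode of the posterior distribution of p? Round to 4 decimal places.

Prior: Beta(3.3, 8).
Data: 9 successes in 35 trials. The binomial likelihood contributes p^9(1−p)^26, so the posterior is Beta(3.3+9, 8+26) = Beta(12.3, 34).
For Beta(a, b) with a, b > 1 the mode is (a−1)/(a+b−2) = 11.3/44.3 ≈ 0.2551.

p̂_MAP = 0.2551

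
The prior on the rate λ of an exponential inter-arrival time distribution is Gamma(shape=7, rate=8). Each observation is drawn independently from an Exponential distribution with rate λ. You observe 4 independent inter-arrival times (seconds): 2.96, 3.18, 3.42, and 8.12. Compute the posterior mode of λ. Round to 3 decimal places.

The Exponential(rate=λ) likelihood is ∝ λ^n e^(−λΣtᵢ). Here n = 4 and Σtᵢ = 2.96 + 3.18 + 3.42 + 8.12 = 17.68.
Posterior ∝ λ^6e^(−8λ) · λ^4e^(−17.68λ) = λ^10e^(−25.68λ), i.e. Gamma(11, 25.68).
Mode = (a−1)/b = 10/25.68 ≈ 0.389.

λ̂_MAP = 0.389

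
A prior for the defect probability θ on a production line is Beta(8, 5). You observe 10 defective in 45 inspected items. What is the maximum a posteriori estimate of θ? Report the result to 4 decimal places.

Prior: Beta(8, 5).
Data: 10 successes in 45 trials. The binomial likelihood contributes θ^10(1−θ)^35, so the posterior is Beta(8+10, 5+35) = Beta(18, 40).
For Beta(a, b) with a, b > 1 the mode is (a−1)/(a+b−2) = 17/56 ≈ 0.3036.

θ̂_MAP = 0.3036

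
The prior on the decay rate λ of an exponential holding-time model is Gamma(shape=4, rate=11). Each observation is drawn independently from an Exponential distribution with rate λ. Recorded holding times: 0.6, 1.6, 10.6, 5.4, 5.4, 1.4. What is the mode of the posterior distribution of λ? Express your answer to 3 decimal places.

λ̂_MAP = 0.250

The Exponential(rate=λ) likelihood is ∝ λ^n e^(−λΣtᵢ). Here n = 6 and Σtᵢ = 0.6 + 1.6 + 10.6 + 5.4 + 5.4 + 1.4 = 25.
Posterior ∝ λ^3e^(−11λ) · λ^6e^(−25λ) = λ^9e^(−36λ), i.e. Gamma(10, 36).
Mode = (a−1)/b = 9/36 ≈ 0.250.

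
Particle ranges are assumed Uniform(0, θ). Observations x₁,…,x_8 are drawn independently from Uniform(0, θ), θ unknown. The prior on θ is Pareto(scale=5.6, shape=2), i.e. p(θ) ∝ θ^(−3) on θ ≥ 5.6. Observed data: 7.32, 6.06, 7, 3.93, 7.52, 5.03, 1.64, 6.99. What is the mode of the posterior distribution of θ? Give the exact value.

The Uniform(0, θ) likelihood is θ^(−n) for θ ≥ max(xᵢ), zero otherwise. Here max(xᵢ) = 7.52.
Posterior ∝ θ^(−3) · θ^(−8) = θ^(−11) on θ ≥ max(5.6, 7.52) = 7.52.
This density is strictly decreasing in θ, so the posterior mode lies at the lower boundary of the support.

θ̂_MAP = 7.52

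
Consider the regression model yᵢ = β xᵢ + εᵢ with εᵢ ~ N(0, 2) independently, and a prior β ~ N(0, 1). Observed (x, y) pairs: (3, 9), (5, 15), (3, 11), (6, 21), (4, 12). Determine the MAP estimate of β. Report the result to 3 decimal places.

β̂_MAP = 3.186

log p(β | y) = −Σ(yᵢ − βxᵢ)²/(2·2) − β²/(2·1) + const.
Setting the derivative to zero: Σxᵢ(yᵢ − βxᵢ)/2 − β/1 = 0, so β = Σxᵢyᵢ / (Σxᵢ² + σ²/τ²).
Σxᵢyᵢ = 3·9 + 5·15 + 3·11 + 6·21 + 4·12 = 309; Σxᵢ² = 95; σ²/τ² = 2.
β̂_MAP = 309 / (95 + 2) = 309/97 ≈ 3.186.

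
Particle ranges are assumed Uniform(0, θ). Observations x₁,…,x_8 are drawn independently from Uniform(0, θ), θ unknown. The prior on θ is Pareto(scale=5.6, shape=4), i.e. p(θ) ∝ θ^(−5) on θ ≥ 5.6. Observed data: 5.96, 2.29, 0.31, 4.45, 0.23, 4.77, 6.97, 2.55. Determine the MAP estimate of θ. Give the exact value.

The Uniform(0, θ) likelihood is θ^(−n) for θ ≥ max(xᵢ), zero otherwise. Here max(xᵢ) = 6.97.
Posterior ∝ θ^(−5) · θ^(−8) = θ^(−13) on θ ≥ max(5.6, 6.97) = 6.97.
This density is strictly decreasing in θ, so the posterior mode lies at the lower boundary of the support.

θ̂_MAP = 6.97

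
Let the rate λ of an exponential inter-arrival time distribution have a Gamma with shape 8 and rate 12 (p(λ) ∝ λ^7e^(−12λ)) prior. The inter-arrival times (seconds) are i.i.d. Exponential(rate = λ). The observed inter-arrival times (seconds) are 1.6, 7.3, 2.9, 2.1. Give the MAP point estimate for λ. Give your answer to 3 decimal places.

λ̂_MAP = 0.425

The Exponential(rate=λ) likelihood is ∝ λ^n e^(−λΣtᵢ). Here n = 4 and Σtᵢ = 1.6 + 7.3 + 2.9 + 2.1 = 13.9.
Posterior ∝ λ^7e^(−12λ) · λ^4e^(−13.9λ) = λ^11e^(−25.9λ), i.e. Gamma(12, 25.9).
Mode = (a−1)/b = 11/25.9 ≈ 0.425.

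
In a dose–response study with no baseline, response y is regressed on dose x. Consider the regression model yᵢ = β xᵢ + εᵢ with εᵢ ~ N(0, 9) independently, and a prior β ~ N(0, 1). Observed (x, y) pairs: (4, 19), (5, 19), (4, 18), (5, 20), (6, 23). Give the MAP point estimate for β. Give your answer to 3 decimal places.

log p(β | y) = −Σ(yᵢ − βxᵢ)²/(2·9) − β²/(2·1) + const.
Setting the derivative to zero: Σxᵢ(yᵢ − βxᵢ)/9 − β/1 = 0, so β = Σxᵢyᵢ / (Σxᵢ² + σ²/τ²).
Σxᵢyᵢ = 4·19 + 5·19 + 4·18 + 5·20 + 6·23 = 481; Σxᵢ² = 118; σ²/τ² = 9.
β̂_MAP = 481 / (118 + 9) = 481/127 ≈ 3.787.

β̂_MAP = 3.787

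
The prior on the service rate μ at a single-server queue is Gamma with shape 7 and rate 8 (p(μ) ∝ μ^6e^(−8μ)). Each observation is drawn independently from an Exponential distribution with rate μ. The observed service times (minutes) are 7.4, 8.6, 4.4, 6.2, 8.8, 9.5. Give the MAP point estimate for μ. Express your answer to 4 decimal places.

The Exponential(rate=μ) likelihood is ∝ μ^n e^(−μΣtᵢ). Here n = 6 and Σtᵢ = 7.4 + 8.6 + 4.4 + 6.2 + 8.8 + 9.5 = 44.9.
Posterior ∝ μ^6e^(−8μ) · μ^6e^(−44.9μ) = μ^12e^(−52.9μ), i.e. Gamma(13, 52.9).
Mode = (a−1)/b = 12/52.9 ≈ 0.2268.

μ̂_MAP = 0.2268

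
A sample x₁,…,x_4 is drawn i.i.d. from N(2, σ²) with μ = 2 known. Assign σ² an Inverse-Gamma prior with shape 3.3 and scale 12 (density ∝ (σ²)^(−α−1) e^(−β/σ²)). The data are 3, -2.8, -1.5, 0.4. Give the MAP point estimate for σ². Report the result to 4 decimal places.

Sum of squared deviations about the known mean: SS = (3−2)² + (-2.8−2)² + (-1.5−2)² + (0.4−2)² = 38.85.
The Normal likelihood contributes (σ²)^(−n/2) exp(−SS/(2σ²)), so the posterior is Inverse-Gamma(α + n/2, β + SS/2) = Inverse-Gamma(5.3, 31.425).
The mode of Inverse-Gamma(a, b) is b/(a+1) = 31.425/6.3 ≈ 4.9881.

σ̂²_MAP = 4.9881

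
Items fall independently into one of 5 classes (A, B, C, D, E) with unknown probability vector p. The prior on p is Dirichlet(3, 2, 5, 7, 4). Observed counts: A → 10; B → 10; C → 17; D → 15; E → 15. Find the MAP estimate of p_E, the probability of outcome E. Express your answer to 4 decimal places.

MAP estimate of p_E = 0.2169

The posterior is Dirichlet(αᵢ + nᵢ) = Dirichlet(13, 12, 22, 22, 19).
For a Dirichlet(a₁,…,a_K) with all aᵢ > 1, the mode has j-th component (aⱼ − 1)/(Σaᵢ − K).
Here Σaᵢ = 88 and K = 5, so p_E = (19 − 1)/(88 − 5) = 18/83 ≈ 0.2169.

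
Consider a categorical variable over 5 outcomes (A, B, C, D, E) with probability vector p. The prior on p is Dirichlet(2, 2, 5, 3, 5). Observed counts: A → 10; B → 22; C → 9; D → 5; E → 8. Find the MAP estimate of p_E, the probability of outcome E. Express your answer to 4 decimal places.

MAP estimate of p_E = 0.1818

The posterior is Dirichlet(αᵢ + nᵢ) = Dirichlet(12, 24, 14, 8, 13).
For a Dirichlet(a₁,…,a_K) with all aᵢ > 1, the mode has j-th component (aⱼ − 1)/(Σaᵢ − K).
Here Σaᵢ = 71 and K = 5, so p_E = (13 − 1)/(71 − 5) = 12/66 ≈ 0.1818.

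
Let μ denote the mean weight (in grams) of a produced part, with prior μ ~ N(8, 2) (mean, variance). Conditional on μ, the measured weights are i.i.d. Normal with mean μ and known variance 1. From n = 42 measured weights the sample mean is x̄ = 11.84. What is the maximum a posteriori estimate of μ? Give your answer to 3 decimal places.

n = 42, x̄ = 11.84.
For a Normal prior and Normal likelihood with known variance, the posterior is Normal; its mode equals its mean, the precision-weighted average.
Prior precision 1/σ₀² = 1/2 = 0.5; data precision n/σ² = 42/1 = 42.
μ̂ = (0.5·8 + 42·11.84) / (0.5 + 42) = 501.28/42.5 = 25064/2125 ≈ 11.795.

μ̂_MAP = 11.795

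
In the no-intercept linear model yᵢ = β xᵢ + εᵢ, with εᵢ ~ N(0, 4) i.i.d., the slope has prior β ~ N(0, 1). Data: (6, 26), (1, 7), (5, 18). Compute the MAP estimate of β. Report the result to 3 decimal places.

log p(β | y) = −Σ(yᵢ − βxᵢ)²/(2·4) − β²/(2·1) + const.
Setting the derivative to zero: Σxᵢ(yᵢ − βxᵢ)/4 − β/1 = 0, so β = Σxᵢyᵢ / (Σxᵢ² + σ²/τ²).
Σxᵢyᵢ = 6·26 + 1·7 + 5·18 = 253; Σxᵢ² = 62; σ²/τ² = 4.
β̂_MAP = 253 / (62 + 4) = 253/66 ≈ 3.833.

β̂_MAP = 3.833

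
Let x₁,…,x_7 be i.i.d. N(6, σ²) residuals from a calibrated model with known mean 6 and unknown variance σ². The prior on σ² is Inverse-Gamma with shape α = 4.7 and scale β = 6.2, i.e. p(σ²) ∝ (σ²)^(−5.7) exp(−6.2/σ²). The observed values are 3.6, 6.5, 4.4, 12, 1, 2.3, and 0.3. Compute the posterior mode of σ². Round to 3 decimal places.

σ̂²_MAP = 6.965

Sum of squared deviations about the known mean: SS = (3.6−6)² + (6.5−6)² + (4.4−6)² + (12−6)² + (1−6)² + (2.3−6)² + (0.3−6)² = 115.75.
The Normal likelihood contributes (σ²)^(−n/2) exp(−SS/(2σ²)), so the posterior is Inverse-Gamma(α + n/2, β + SS/2) = Inverse-Gamma(8.2, 64.075).
The mode of Inverse-Gamma(a, b) is b/(a+1) = 64.075/9.2 ≈ 6.965.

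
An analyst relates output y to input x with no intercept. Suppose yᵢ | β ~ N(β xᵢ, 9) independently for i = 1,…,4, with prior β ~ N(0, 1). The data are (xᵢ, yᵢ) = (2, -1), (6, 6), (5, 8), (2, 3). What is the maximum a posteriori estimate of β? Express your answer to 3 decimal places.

β̂_MAP = 1.026

log p(β | y) = −Σ(yᵢ − βxᵢ)²/(2·9) − β²/(2·1) + const.
Setting the derivative to zero: Σxᵢ(yᵢ − βxᵢ)/9 − β/1 = 0, so β = Σxᵢyᵢ / (Σxᵢ² + σ²/τ²).
Σxᵢyᵢ = 2·(-1) + 6·6 + 5·8 + 2·3 = 80; Σxᵢ² = 69; σ²/τ² = 9.
β̂_MAP = 80 / (69 + 9) = 80/78 ≈ 1.026.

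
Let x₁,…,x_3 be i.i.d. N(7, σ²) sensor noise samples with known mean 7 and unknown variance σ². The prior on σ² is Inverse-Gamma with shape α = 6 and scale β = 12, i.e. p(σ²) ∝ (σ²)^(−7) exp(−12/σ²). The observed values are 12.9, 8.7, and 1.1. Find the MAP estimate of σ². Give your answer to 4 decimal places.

Sum of squared deviations about the known mean: SS = (12.9−7)² + (8.7−7)² + (1.1−7)² = 72.51.
The Normal likelihood contributes (σ²)^(−n/2) exp(−SS/(2σ²)), so the posterior is Inverse-Gamma(α + n/2, β + SS/2) = Inverse-Gamma(7.5, 48.255).
The mode of Inverse-Gamma(a, b) is b/(a+1) = 48.255/8.5 ≈ 5.6771.

σ̂²_MAP = 5.6771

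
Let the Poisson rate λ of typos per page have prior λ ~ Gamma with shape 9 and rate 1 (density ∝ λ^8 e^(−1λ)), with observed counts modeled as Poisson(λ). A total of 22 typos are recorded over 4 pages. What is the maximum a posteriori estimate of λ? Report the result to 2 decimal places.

Σxᵢ = 22, n = 4.
Posterior ∝ λ^8e^(−1λ) · λ^22e^(−4λ) = λ^30e^(−5λ), i.e. Gamma(shape=31, rate=5).
The mode of a Gamma(a, b) with a ≥ 1 (shape–rate) is (a−1)/b = 30/5 ≈ 6.00.

λ̂_MAP = 6.00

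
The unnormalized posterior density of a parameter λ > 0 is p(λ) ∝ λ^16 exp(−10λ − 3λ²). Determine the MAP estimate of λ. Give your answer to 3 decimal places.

λ̂_MAP = 1.000

ℓ'(λ) = 16/λ − 10 − 6λ. Setting this to zero and multiplying by λ: 6λ² + 10λ − 16 = 0.
λ = (−10 + √(10² + 4·6·16)) / (2·6) = (−10 + √484) / 12 = (−10 + 22)/12 = 1.
ℓ''(λ) = −16/λ² − 6 < 0, confirming a maximum.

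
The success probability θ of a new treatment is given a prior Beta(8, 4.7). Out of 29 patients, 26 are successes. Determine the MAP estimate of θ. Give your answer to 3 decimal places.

θ̂_MAP = 0.831

Prior: Beta(8, 4.7).
Data: 26 successes in 29 trials. The binomial likelihood contributes θ^26(1−θ)^3, so the posterior is Beta(8+26, 4.7+3) = Beta(34, 7.7).
For Beta(a, b) with a, b > 1 the mode is (a−1)/(a+b−2) = 33/39.7 ≈ 0.831.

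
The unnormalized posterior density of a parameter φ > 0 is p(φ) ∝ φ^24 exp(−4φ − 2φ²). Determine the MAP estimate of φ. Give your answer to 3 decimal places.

ℓ'(φ) = 24/φ − 4 − 4φ. Setting this to zero and multiplying by φ: 4φ² + 4φ − 24 = 0.
φ = (−4 + √(4² + 4·4·24)) / (2·4) = (−4 + √400) / 8 = (−4 + 20)/8 = 2.
ℓ''(φ) = −24/φ² − 4 < 0, confirming a maximum.

φ̂_MAP = 2.000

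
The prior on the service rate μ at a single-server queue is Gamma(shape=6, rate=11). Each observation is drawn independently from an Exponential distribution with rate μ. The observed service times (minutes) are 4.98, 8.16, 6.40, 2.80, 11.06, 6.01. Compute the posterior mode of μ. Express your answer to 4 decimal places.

The Exponential(rate=μ) likelihood is ∝ μ^n e^(−μΣtᵢ). Here n = 6 and Σtᵢ = 4.98 + 8.16 + 6.40 + 2.80 + 11.06 + 6.01 = 39.41.
Posterior ∝ μ^5e^(−11μ) · μ^6e^(−39.41μ) = μ^11e^(−50.41μ), i.e. Gamma(12, 50.41).
Mode = (a−1)/b = 11/50.41 ≈ 0.2182.

μ̂_MAP = 0.2182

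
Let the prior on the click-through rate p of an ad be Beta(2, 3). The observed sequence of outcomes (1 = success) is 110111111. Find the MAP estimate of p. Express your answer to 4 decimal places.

Prior: Beta(2, 3).
Data: 8 successes in 9 trials (from the sequence). The binomial likelihood contributes p^8(1−p)^1, so the posterior is Beta(2+8, 3+1) = Beta(10, 4).
For Beta(a, b) with a, b > 1 the mode is (a−1)/(a+b−2) = 9/12 ≈ 0.7500.

p̂_MAP = 0.7500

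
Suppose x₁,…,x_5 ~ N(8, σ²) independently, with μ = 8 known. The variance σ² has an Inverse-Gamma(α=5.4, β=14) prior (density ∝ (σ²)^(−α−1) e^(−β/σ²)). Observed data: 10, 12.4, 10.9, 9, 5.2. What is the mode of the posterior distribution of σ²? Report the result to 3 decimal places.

σ̂²_MAP = 3.854

Sum of squared deviations about the known mean: SS = (10−8)² + (12.4−8)² + (10.9−8)² + (9−8)² + (5.2−8)² = 40.61.
The Normal likelihood contributes (σ²)^(−n/2) exp(−SS/(2σ²)), so the posterior is Inverse-Gamma(α + n/2, β + SS/2) = Inverse-Gamma(7.9, 34.305).
The mode of Inverse-Gamma(a, b) is b/(a+1) = 34.305/8.9 ≈ 3.854.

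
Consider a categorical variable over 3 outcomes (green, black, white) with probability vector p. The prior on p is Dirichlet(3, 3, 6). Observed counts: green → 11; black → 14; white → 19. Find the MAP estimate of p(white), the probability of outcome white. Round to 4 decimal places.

MAP estimate of p(white) = 0.4528

The posterior is Dirichlet(αᵢ + nᵢ) = Dirichlet(14, 17, 25).
For a Dirichlet(a₁,…,a_K) with all aᵢ > 1, the mode has j-th component (aⱼ − 1)/(Σaᵢ − K).
Here Σaᵢ = 56 and K = 3, so p(white) = (25 − 1)/(56 − 3) = 24/53 ≈ 0.4528.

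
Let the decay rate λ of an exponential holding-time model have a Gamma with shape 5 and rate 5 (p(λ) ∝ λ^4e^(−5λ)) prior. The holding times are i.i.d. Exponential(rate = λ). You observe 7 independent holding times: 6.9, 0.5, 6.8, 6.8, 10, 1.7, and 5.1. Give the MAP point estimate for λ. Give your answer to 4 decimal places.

The Exponential(rate=λ) likelihood is ∝ λ^n e^(−λΣtᵢ). Here n = 7 and Σtᵢ = 6.9 + 0.5 + 6.8 + 6.8 + 10 + 1.7 + 5.1 = 37.8.
Posterior ∝ λ^4e^(−5λ) · λ^7e^(−37.8λ) = λ^11e^(−42.8λ), i.e. Gamma(12, 42.8).
Mode = (a−1)/b = 11/42.8 ≈ 0.2570.

λ̂_MAP = 0.2570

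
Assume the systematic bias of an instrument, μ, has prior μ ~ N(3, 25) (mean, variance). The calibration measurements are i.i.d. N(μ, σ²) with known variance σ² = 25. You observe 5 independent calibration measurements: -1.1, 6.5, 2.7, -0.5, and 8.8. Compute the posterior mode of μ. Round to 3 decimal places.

μ̂_MAP = 3.233

n = 5; x̄ = ((-1.1) + 6.5 + 2.7 + (-0.5) + 8.8)/5 = 16.4/5 = 3.28.
For a Normal prior and Normal likelihood with known variance, the posterior is Normal; its mode equals its mean, the precision-weighted average.
Prior precision 1/σ₀² = 1/25 = 0.04; data precision n/σ² = 5/25 = 0.2.
μ̂ = (0.04·3 + 0.2·3.28) / (0.04 + 0.2) = 0.776/0.24 = 97/30 ≈ 3.233.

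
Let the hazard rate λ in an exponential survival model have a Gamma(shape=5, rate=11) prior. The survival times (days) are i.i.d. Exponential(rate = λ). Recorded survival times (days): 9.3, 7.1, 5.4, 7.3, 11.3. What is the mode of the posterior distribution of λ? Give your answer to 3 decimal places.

The Exponential(rate=λ) likelihood is ∝ λ^n e^(−λΣtᵢ). Here n = 5 and Σtᵢ = 9.3 + 7.1 + 5.4 + 7.3 + 11.3 = 40.4.
Posterior ∝ λ^4e^(−11λ) · λ^5e^(−40.4λ) = λ^9e^(−51.4λ), i.e. Gamma(10, 51.4).
Mode = (a−1)/b = 9/51.4 ≈ 0.175.

λ̂_MAP = 0.175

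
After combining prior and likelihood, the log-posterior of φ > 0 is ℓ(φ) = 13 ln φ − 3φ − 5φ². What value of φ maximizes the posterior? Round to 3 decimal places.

φ̂_MAP = 1.000

ℓ'(φ) = 13/φ − 3 − 10φ. Setting this to zero and multiplying by φ: 10φ² + 3φ − 13 = 0.
φ = (−3 + √(3² + 4·10·13)) / (2·10) = (−3 + √529) / 20 = (−3 + 23)/20 = 1.
ℓ''(φ) = −13/φ² − 10 < 0, confirming a maximum.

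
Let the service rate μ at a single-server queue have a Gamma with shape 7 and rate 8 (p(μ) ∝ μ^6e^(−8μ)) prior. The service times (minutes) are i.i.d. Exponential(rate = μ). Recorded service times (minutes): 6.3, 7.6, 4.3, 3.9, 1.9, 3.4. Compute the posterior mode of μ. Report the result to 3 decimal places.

μ̂_MAP = 0.339

The Exponential(rate=μ) likelihood is ∝ μ^n e^(−μΣtᵢ). Here n = 6 and Σtᵢ = 6.3 + 7.6 + 4.3 + 3.9 + 1.9 + 3.4 = 27.4.
Posterior ∝ μ^6e^(−8μ) · μ^6e^(−27.4μ) = μ^12e^(−35.4μ), i.e. Gamma(13, 35.4).
Mode = (a−1)/b = 12/35.4 ≈ 0.339.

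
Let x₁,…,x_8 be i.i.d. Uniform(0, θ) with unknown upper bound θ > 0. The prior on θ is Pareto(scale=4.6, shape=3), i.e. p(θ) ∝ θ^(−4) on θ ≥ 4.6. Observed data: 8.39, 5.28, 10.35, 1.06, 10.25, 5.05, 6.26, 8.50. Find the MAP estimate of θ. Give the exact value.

θ̂_MAP = 10.35

The Uniform(0, θ) likelihood is θ^(−n) for θ ≥ max(xᵢ), zero otherwise. Here max(xᵢ) = 10.35.
Posterior ∝ θ^(−4) · θ^(−8) = θ^(−12) on θ ≥ max(4.6, 10.35) = 10.35.
This density is strictly decreasing in θ, so the posterior mode lies at the lower boundary of the support.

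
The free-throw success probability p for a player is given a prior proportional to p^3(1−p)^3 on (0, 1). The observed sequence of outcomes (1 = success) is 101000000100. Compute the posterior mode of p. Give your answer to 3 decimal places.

p̂_MAP = 0.333

The prior density ∝ p^3(1−p)^3 is the kernel of Beta(4, 4).
Data: 3 successes in 12 trials (from the sequence). The binomial likelihood contributes p^3(1−p)^9, so the posterior is Beta(4+3, 4+9) = Beta(7, 13).
For Beta(a, b) with a, b > 1 the mode is (a−1)/(a+b−2) = 6/18 ≈ 0.333.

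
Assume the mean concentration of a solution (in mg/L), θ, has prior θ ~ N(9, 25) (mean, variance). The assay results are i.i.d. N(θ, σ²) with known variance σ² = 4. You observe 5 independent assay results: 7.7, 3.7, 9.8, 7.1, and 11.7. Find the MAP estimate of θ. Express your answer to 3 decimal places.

n = 5; x̄ = (7.7 + 3.7 + 9.8 + 7.1 + 11.7)/5 = 40/5 = 8.
For a Normal prior and Normal likelihood with known variance, the posterior is Normal; its mode equals its mean, the precision-weighted average.
Prior precision 1/σ₀² = 1/25 = 0.04; data precision n/σ² = 5/4 = 1.25.
θ̂ = (0.04·9 + 1.25·8) / (0.04 + 1.25) = 10.36/1.29 = 1036/129 ≈ 8.031.

θ̂_MAP = 8.031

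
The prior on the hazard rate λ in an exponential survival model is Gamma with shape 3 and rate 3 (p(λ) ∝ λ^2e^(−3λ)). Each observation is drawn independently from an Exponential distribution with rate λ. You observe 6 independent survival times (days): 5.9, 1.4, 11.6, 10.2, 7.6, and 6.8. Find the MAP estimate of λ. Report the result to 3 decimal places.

λ̂_MAP = 0.172

The Exponential(rate=λ) likelihood is ∝ λ^n e^(−λΣtᵢ). Here n = 6 and Σtᵢ = 5.9 + 1.4 + 11.6 + 10.2 + 7.6 + 6.8 = 43.5.
Posterior ∝ λ^2e^(−3λ) · λ^6e^(−43.5λ) = λ^8e^(−46.5λ), i.e. Gamma(9, 46.5).
Mode = (a−1)/b = 8/46.5 ≈ 0.172.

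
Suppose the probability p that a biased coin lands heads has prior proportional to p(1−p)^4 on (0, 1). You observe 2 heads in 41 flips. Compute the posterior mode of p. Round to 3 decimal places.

p̂_MAP = 0.065

The prior density ∝ p(1−p)^4 is the kernel of Beta(2, 5).
Data: 2 successes in 41 trials. The binomial likelihood contributes p^2(1−p)^39, so the posterior is Beta(2+2, 5+39) = Beta(4, 44).
For Beta(a, b) with a, b > 1 the mode is (a−1)/(a+b−2) = 3/46 ≈ 0.065.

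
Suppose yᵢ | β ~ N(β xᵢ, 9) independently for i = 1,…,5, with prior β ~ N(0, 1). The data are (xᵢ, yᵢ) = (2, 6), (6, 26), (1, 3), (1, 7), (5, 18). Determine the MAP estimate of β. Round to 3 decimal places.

β̂_MAP = 3.526

log p(β | y) = −Σ(yᵢ − βxᵢ)²/(2·9) − β²/(2·1) + const.
Setting the derivative to zero: Σxᵢ(yᵢ − βxᵢ)/9 − β/1 = 0, so β = Σxᵢyᵢ / (Σxᵢ² + σ²/τ²).
Σxᵢyᵢ = 2·6 + 6·26 + 1·3 + 1·7 + 5·18 = 268; Σxᵢ² = 67; σ²/τ² = 9.
β̂_MAP = 268 / (67 + 9) = 268/76 ≈ 3.526.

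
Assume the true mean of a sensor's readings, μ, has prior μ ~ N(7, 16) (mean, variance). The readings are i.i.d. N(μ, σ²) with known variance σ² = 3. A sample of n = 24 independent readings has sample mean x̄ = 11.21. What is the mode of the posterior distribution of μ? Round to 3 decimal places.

μ̂_MAP = 11.177

n = 24, x̄ = 11.21.
For a Normal prior and Normal likelihood with known variance, the posterior is Normal; its mode equals its mean, the precision-weighted average.
Prior precision 1/σ₀² = 1/16 = 0.0625; data precision n/σ² = 24/3 = 8.
μ̂ = (0.0625·7 + 8·11.21) / (0.0625 + 8) = 90.1175/8.0625 = 36047/3225 ≈ 11.177.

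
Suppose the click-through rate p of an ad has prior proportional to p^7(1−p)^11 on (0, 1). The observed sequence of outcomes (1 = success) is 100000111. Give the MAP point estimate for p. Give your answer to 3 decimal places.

p̂_MAP = 0.407

The prior density ∝ p^7(1−p)^11 is the kernel of Beta(8, 12).
Data: 4 successes in 9 trials (from the sequence). The binomial likelihood contributes p^4(1−p)^5, so the posterior is Beta(8+4, 12+5) = Beta(12, 17).
For Beta(a, b) with a, b > 1 the mode is (a−1)/(a+b−2) = 11/27 ≈ 0.407.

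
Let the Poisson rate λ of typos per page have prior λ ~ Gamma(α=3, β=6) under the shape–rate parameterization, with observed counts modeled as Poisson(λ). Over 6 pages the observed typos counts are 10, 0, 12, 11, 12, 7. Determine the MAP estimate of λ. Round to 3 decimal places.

λ̂_MAP = 4.500

Σxᵢ = 10+0+12+11+12+7 = 52, with n = 6.
Posterior ∝ λ^2e^(−6λ) · λ^52e^(−6λ) = λ^54e^(−12λ), i.e. Gamma(shape=55, rate=12).
The mode of a Gamma(a, b) with a ≥ 1 (shape–rate) is (a−1)/b = 54/12 ≈ 4.500.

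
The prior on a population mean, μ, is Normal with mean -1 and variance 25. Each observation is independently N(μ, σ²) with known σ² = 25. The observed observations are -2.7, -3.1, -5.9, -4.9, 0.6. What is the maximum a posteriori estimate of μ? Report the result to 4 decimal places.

n = 5; x̄ = ((-2.7) + (-3.1) + (-5.9) + (-4.9) + 0.6)/5 = -16/5 = -3.2.
For a Normal prior and Normal likelihood with known variance, the posterior is Normal; its mode equals its mean, the precision-weighted average.
Prior precision 1/σ₀² = 1/25 = 0.04; data precision n/σ² = 5/25 = 0.2.
μ̂ = (0.04·(-1) + 0.2·(-3.2)) / (0.04 + 0.2) = (-0.68)/0.24 = -17/6 ≈ -2.8333.

μ̂_MAP = -2.8333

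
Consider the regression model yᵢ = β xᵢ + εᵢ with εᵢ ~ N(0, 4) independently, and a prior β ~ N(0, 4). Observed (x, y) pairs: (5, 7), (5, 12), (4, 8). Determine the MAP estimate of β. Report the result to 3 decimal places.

β̂_MAP = 1.896

log p(β | y) = −Σ(yᵢ − βxᵢ)²/(2·4) − β²/(2·4) + const.
Setting the derivative to zero: Σxᵢ(yᵢ − βxᵢ)/4 − β/4 = 0, so β = Σxᵢyᵢ / (Σxᵢ² + σ²/τ²).
Σxᵢyᵢ = 5·7 + 5·12 + 4·8 = 127; Σxᵢ² = 66; σ²/τ² = 1.
β̂_MAP = 127 / (66 + 1) = 127/67 ≈ 1.896.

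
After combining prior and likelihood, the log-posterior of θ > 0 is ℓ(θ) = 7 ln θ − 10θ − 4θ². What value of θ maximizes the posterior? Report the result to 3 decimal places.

θ̂_MAP = 0.500

ℓ'(θ) = 7/θ − 10 − 8θ. Setting this to zero and multiplying by θ: 8θ² + 10θ − 7 = 0.
θ = (−10 + √(10² + 4·8·7)) / (2·8) = (−10 + √324) / 16 = (−10 + 18)/16 = 1/2.
ℓ''(θ) = −7/θ² − 8 < 0, confirming a maximum.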